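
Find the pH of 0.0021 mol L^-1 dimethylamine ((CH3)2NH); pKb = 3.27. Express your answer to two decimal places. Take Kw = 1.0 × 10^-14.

pH = 10.92

(CH3)2NH + H2O ⇌ (CH3)2NH2+ + OH-
Kb = 10^(−3.27) = 5.37 × 10^-4
From the ICE table, Kb = x²/(0.0021 − x) = 5.37 × 10^-4.
Here C₀/Kb ≈ 3.91, so the small-x approximation fails. Use the quadratic:
x = (−Kb + √(Kb² + 4·Kb·C₀))/2 = 8.27 × 10^-4 M
pOH = −log(8.27 × 10^-4) = 3.08; pH = 14.00 − 3.08 = 10.92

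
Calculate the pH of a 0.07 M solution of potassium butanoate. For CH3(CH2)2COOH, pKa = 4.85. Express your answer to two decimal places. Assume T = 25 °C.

CH3(CH2)2COO- is the conjugate base of the weak acid CH3(CH2)2COOH.
Ka = 10^(−4.85) = 1.41 × 10^-5
Kb = Kw/Ka = 1.0×10^-14 / 1.41 × 10^-5 = 7.09 × 10^-10
From the ICE table, Kb = x²/(0.07 − x) = 7.09 × 10^-10.
Neglecting x in the denominator: x = √(7.09 × 10^-10 × 0.07) = 7.04 × 10^-6 M
pOH = −log(7.04 × 10^-6) = 5.15; pH = 14.00 − 5.15 = 8.85

pH = 8.85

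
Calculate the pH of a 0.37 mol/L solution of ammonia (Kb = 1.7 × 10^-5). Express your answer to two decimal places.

pH = 11.40

NH3 + H2O ⇌ NH4+ + OH-
From the ICE table, Kb = x²/(0.37 − x) = 1.7 × 10^-5.
Since Kb ≪ C₀, x ≈ √(Kb·C₀) = 2.51 × 10^-3 M.
pOH = 2.60, so pH = 14.00 − pOH = 11.40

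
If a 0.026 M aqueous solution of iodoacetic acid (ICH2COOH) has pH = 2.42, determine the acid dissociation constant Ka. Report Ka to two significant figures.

[H+] = 10^(-2.42) = 3.80 × 10^-3 M
At equilibrium [HA] = 0.026 − 3.80 × 10^-3 = 2.22 × 10^-2 M
Ka = [H+][A-]/[HA] = (3.80 × 10^-3)² / 2.22 × 10^-2 = 6.5 × 10^-4

Ka = 6.5 × 10^-4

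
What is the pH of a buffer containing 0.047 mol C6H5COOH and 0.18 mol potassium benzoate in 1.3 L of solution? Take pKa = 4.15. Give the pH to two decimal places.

Henderson–Hasselbalch: pH = pKa + log([C6H5COO-]/[C6H5COOH]) = 4.15 + log(0.18/0.047)
pH = 4.15 + (+0.583) = 4.73

pH = 4.73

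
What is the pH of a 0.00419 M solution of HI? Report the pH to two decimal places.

pH = 2.38

HI is a strong acid and dissociates completely, so [H+] = 0.00419 M.
pH = -log(0.00419) = 2.38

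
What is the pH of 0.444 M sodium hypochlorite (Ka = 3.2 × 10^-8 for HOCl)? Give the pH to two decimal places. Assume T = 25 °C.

pH = 10.57

OCl- is the conjugate base of the weak acid HOCl.
Kb = Kw/Ka = 1.0×10^-14 / 3.2 × 10^-8 = 3.12 × 10^-7
From the ICE table, Kb = [OH-]²/(0.444 − [OH-]) = 3.12 × 10^-7.
Since Kb ≪ C₀, [OH-] ≈ √(Kb·C₀) = 3.72 × 10^-4 M.
Check: 0.084% ionized — well under 5%, approximation valid.
pOH = −log(3.72 × 10^-4) = 3.43; pH = 14.00 − 3.43 = 10.57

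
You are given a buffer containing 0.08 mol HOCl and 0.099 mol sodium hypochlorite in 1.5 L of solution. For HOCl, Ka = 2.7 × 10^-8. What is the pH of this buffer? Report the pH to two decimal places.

pKa = −log(2.7 × 10^-8) = 7.569
pH = pKa + log([A⁻]/[HA]) = 7.569 + log(0.099/0.08)
pH = 7.569 + (+0.093) = 7.66

pH = 7.66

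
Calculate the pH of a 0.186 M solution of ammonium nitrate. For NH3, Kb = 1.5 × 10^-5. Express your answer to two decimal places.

pH = 4.95

NH4+ is the conjugate acid of the weak base NH3.
Ka = Kw/Kb = 1.0×10^-14 / 1.5 × 10^-5 = 6.67 × 10^-10
Ka = [H+]²/(0.186 − [H+]) = 6.67 × 10^-10
Assume [H+] ≪ 0.186: [H+] ≈ √(6.67 × 10^-10 × 0.186) = 1.11 × 10^-5 M
pH = −log(1.11 × 10^-5) = 4.95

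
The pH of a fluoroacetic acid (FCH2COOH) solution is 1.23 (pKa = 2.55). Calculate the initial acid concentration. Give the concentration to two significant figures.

C₀ = 1.3 M

[H+] = 10^(-1.23) = 5.89 × 10^-2 M = x
Ka = 10^(−2.55) = 2.82 × 10^-3
Ka = x²/(C₀ − x) ⇒ C₀ = x + x²/Ka
C₀ = 5.89 × 10^-2 + (5.89 × 10^-2)²/(2.82 × 10^-3) = 1.29 M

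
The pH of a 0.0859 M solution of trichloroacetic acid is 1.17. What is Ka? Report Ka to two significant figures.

[H+] = 10^(-1.17) = 6.76 × 10^-2 M
At equilibrium [HA] = 0.0859 − 6.76 × 10^-2 = 1.83 × 10^-2 M
Ka = [H+][A-]/[HA] = (6.76 × 10^-2)² / 1.83 × 10^-2 = 2.5 × 10^-1

Ka = 2.5 × 10^-1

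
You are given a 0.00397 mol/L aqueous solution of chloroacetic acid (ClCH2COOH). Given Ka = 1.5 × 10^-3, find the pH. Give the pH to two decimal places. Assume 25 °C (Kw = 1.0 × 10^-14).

ClCH2COOH ⇌ ClCH2COO- + H+
Let x = [H+] at equilibrium. Ka = x²/(0.00397 − x).
x is not negligible relative to C₀; solve x² + 0.0015·x − 5.95e-06 = 0.
x = [−0.0015 + √(0.0015² + 2.38e-05)]/2 = 1.80 × 10^-3 M
pH = −log(1.80 × 10^-3) = 2.74

pH = 2.74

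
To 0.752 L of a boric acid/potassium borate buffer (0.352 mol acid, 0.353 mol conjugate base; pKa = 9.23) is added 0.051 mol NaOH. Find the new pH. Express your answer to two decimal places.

OH- converts B(OH)3 to B(OH)4-: B(OH)3 → 0.301 mol, B(OH)4- → 0.404 mol.
Henderson–Hasselbalch with mole ratio 0.404/0.301: pH = 9.23 + (+0.128)

pH = 9.36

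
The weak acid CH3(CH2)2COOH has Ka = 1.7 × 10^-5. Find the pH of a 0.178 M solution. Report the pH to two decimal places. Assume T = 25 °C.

pH = 2.76

CH3(CH2)2COOH ⇌ CH3(CH2)2COO- + H+
From the ICE table, Ka = [H+]²/(0.178 − [H+]) = 1.7 × 10^-5.
Assume [H+] ≪ 0.178: [H+] ≈ √(1.7 × 10^-5 × 0.178) = 1.74 × 10^-3 M
pH = −log(1.74 × 10^-3) = 2.76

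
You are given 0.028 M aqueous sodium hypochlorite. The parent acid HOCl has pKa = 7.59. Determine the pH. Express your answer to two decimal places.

pH = 10.02

OCl- is the conjugate base of the weak acid HOCl.
Ka = 10^(−7.59) = 2.57 × 10^-8
Kb = Kw/Ka = 1.0×10^-14 / 2.57 × 10^-8 = 3.89 × 10^-7
Kb = [OH-]²/(0.028 − [OH-]) = 3.89 × 10^-7
Assume [OH-] ≪ 0.028: [OH-] ≈ √(3.89 × 10^-7 × 0.028) = 1.04 × 10^-4 M
pOH = −log(1.04 × 10^-4) = 3.98; pH = 14.00 − 3.98 = 10.02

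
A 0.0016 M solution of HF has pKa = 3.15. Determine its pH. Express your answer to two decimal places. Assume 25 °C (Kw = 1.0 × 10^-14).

HF ⇌ F- + H+
Ka = 10^(−3.15) = 7.08 × 10^-4
Ka = x²/(0.0016 − x) = 7.08 × 10^-4
The 5% rule fails; solving x² + Ka·x − Ka·C₀ = 0 exactly:
x = (−Ka + √(Ka² + 4·Ka·C₀))/2 = 7.68 × 10^-4 M
pH = −log(7.68 × 10^-4) = 3.11

pH = 3.11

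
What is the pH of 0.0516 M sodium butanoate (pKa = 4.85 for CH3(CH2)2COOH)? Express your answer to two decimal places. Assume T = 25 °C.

CH3(CH2)2COO- is the conjugate base of the weak acid CH3(CH2)2COOH.
Ka = 10^(−4.85) = 1.41 × 10^-5
Kb = Kw/Ka = 1.0×10^-14 / 1.41 × 10^-5 = 7.09 × 10^-10
From the ICE table, Kb = [OH-]²/(0.0516 − [OH-]) = 7.09 × 10^-10.
Neglecting [OH-] in the denominator: [OH-] = √(7.09 × 10^-10 × 0.0516) = 6.05 × 10^-6 M
Check: 0.012% ionized — well under 5%, approximation valid.
pOH = 5.22, so pH = 14.00 − pOH = 8.78

pH = 8.78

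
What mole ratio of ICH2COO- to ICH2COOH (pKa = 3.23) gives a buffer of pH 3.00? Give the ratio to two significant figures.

ratio = 0.59

pH = pKa + log(r) ⇒ log(r) = 3.00 − 3.23 = -0.23
r = [ICH2COO-]/[ICH2COOH] = 10^(-0.23) = 0.589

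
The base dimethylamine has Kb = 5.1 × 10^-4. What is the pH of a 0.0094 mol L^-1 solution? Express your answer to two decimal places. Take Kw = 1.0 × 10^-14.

(CH3)2NH + H2O ⇌ (CH3)2NH2+ + OH-
Kb = [OH-]²/(0.0094 − [OH-]) = 5.1 × 10^-4
Here C₀/Kb ≈ 18.4, so the small-[OH-] approximation fails. Use the quadratic:
[OH-] = (−Kb + √(Kb² + 4·Kb·C₀))/2 = 1.95 × 10^-3 M
pOH = 2.71, so pH = 14.00 − pOH = 11.29

pH = 11.29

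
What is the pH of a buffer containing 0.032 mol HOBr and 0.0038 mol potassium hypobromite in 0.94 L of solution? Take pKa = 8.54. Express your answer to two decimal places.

pH = 7.61

Using pH = pKa + log([base]/[acid]) with [base]/[acid] = 0.0038/0.032:
pH = 8.54 + (-0.925) = 7.61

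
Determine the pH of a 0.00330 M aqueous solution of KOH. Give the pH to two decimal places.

pH = 11.52

KOH is a strong base; [OH-] = 0.0033 M.
pOH = -log(0.0033) = 2.48
pH = 14.00 - 2.48 = 11.52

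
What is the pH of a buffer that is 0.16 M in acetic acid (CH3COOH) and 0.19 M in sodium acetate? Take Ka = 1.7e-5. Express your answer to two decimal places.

pKa = −log(1.7 × 10^-5) = 4.770
Henderson–Hasselbalch: pH = pKa + log([CH3COO-]/[CH3COOH]) = 4.770 + log(0.19/0.16)
pH = 4.770 + (+0.075) = 4.84

pH = 4.84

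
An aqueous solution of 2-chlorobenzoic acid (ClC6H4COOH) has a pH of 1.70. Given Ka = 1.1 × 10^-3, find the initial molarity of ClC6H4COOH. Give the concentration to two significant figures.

[H+] = 10^(-1.70) = 2.00 × 10^-2 M = x
Ka = x²/(C₀ − x) ⇒ C₀ = x + x²/Ka
C₀ = 2.00 × 10^-2 + (2.00 × 10^-2)²/(1.1 × 10^-3) = 3.84 × 10^-1 M

C₀ = 3.8 × 10^-1 M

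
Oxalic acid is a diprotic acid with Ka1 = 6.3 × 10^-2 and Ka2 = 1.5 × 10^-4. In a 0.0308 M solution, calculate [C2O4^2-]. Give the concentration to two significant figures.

First ionization gives [H+] ≈ [HC2O4-] = 2.27 × 10^-2 M.
Second step: Ka2 = [H+][C2O4^2-]/[HC2O4-] ≈ [C2O4^2-] (since [H+] ≈ [HC2O4-]).
So [C2O4^2-] ≈ Ka2.

1.5 × 10^-4 M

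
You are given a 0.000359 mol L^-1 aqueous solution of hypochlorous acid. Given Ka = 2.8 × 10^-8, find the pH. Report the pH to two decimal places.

pH = 5.50

HOCl ⇌ OCl- + H+
Ka = x²/(0.000359 − x) = 2.8 × 10^-8
Neglecting x in the denominator: x = √(2.8 × 10^-8 × 0.000359) = 3.17 × 10^-6 M
pH = −log[H+] = −log(3.17 × 10^-6) = 5.50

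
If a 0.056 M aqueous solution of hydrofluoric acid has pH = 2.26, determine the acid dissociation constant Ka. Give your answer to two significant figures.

[H+] = 10^(-2.26) = 5.50 × 10^-3 M
At equilibrium [HA] = 0.056 − 5.50 × 10^-3 = 5.05 × 10^-2 M
Ka = [H+][A-]/[HA] = (5.50 × 10^-3)² / 5.05 × 10^-2 = 6.0 × 10^-4

Ka = 6.0 × 10^-4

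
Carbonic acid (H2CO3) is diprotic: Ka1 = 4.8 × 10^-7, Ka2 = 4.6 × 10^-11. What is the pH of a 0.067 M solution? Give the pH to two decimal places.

Ka1 ≫ Ka2, so treat the first dissociation as the only significant source of H+.
Ka1 = x²/(0.067 − x) = 4.8 × 10^-7
x ≈ √(4.8 × 10^-7 × 0.067) = 1.79 × 10^-4 M
pH = −log(1.79 × 10^-4) = 3.75

pH = 3.75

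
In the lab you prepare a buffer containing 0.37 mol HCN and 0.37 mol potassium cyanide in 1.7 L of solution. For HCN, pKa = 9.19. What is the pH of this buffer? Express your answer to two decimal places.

pH = 9.19

Henderson–Hasselbalch: pH = pKa + log([CN-]/[HCN]) = 9.19 + log(0.37/0.37)
pH = 9.19 + (+0.000) = 9.19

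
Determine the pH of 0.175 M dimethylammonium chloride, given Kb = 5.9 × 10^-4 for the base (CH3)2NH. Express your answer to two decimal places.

pH = 5.76

(CH3)2NH2+ is the conjugate acid of the weak base (CH3)2NH.
Ka = Kw/Kb = 1.0×10^-14 / 5.9 × 10^-4 = 1.69 × 10^-11
Ka = x²/(0.175 − x) = 1.69 × 10^-11
Assume x ≪ 0.175: x ≈ √(1.69 × 10^-11 × 0.175) = 1.72 × 10^-6 M
Check: 0.00098% ionized — well under 5%, approximation valid.
pH = −log[H+] = −log(1.72 × 10^-6) = 5.76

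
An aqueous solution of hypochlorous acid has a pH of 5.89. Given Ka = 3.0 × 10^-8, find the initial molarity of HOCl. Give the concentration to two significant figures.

[H+] = 10^(-5.89) = 1.29 × 10^-6 M = x
Ka = x²/(C₀ − x) ⇒ C₀ = x + x²/Ka
C₀ = 1.29 × 10^-6 + (1.29 × 10^-6)²/(3.0 × 10^-8) = 5.68 × 10^-5 M

C₀ = 5.7 × 10^-5 M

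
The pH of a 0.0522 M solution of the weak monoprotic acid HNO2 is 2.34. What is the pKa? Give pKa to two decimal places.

pKa = 3.36

[H+] = 10^(-2.34) = 4.57 × 10^-3 M
At equilibrium [HA] = 0.0522 − 4.57 × 10^-3 = 4.76 × 10^-2 M
Ka = [H+][A-]/[HA] = (4.57 × 10^-3)² / 4.76 × 10^-2 = 4.39 × 10^-4
pKa = -log(4.39 × 10^-4) = 3.36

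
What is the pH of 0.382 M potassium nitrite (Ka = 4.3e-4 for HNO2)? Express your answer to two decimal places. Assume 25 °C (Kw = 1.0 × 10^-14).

NO2- is the conjugate base of the weak acid HNO2.
Kb = Kw/Ka = 1.0×10^-14 / 4.3 × 10^-4 = 2.33 × 10^-11
From the ICE table, Kb = [OH-]²/(0.382 − [OH-]) = 2.33 × 10^-11.
Neglecting [OH-] in the denominator: [OH-] = √(2.33 × 10^-11 × 0.382) = 2.98 × 10^-6 M
pOH = −log(2.98 × 10^-6) = 5.53; pH = 14.00 − 5.53 = 8.47

pH = 8.47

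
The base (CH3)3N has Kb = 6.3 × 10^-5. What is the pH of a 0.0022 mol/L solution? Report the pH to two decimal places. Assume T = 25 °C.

(CH3)3N + H2O ⇌ (CH3)3NH+ + OH-
From the ICE table, Kb = [OH-]²/(0.0022 − [OH-]) = 6.3 × 10^-5.
Here C₀/Kb ≈ 34.9, so the small-[OH-] approximation fails. Use the quadratic:
[OH-] = (−Kb + √(Kb² + 4·Kb·C₀))/2 = 3.42 × 10^-4 M
pOH = 3.47, so pH = 14.00 − pOH = 10.53

pH = 10.53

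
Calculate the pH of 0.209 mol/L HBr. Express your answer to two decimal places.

pH = 0.68

HBr is a strong acid and dissociates completely, so [H+] = 0.209 M.
pH = -log(0.209) = 0.68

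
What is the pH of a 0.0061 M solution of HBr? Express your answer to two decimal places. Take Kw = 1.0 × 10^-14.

HBr is a strong acid and dissociates completely, so [H+] = 0.0061 M.
pH = -log(0.0061) = 2.21

pH = 2.21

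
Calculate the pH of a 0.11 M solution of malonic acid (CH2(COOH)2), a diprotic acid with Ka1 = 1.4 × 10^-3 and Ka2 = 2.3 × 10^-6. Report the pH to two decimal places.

pH = 1.93

Since Ka1 ≫ Ka2, the first ionization dominates [H+].
Ka1 = x²/(0.11 − x) = 1.4 × 10^-3
Solving the quadratic: x = (−Ka1 + √(Ka1² + 4·Ka1·C₀))/2 = 1.17 × 10^-2 M
pH = −log(1.17 × 10^-2) = 1.93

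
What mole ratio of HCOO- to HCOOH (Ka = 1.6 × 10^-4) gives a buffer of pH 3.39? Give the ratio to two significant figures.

pKa = -log(1.6 × 10^-4) = 3.796
pH = pKa + log(r) ⇒ log(r) = 3.39 − 3.796 = -0.406
r = [HCOO-]/[HCOOH] = 10^(-0.406) = 0.393

ratio = 0.39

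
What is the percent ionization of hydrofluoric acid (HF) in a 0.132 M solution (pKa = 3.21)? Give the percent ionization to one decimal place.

HF ⇌ F- + H+; let x = [H+] at equilibrium.
Ka = 10^(−3.21) = 6.17 × 10^-4
Solve x² + 0.000617x − 8.14e-05 = 0 → x = 8.72 × 10^-3 M
% ionization = x/C₀ × 100% = 8.72 × 10^-3/0.132 × 100% = 6.6%

6.6%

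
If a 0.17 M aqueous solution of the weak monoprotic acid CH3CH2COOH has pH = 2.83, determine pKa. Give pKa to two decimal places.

pKa = 4.89

[H+] = 10^(-2.83) = 1.48 × 10^-3 M
At equilibrium [HA] = 0.17 − 1.48 × 10^-3 = 1.69 × 10^-1 M
Ka = [H+][A-]/[HA] = (1.48 × 10^-3)² / 1.69 × 10^-1 = 1.30 × 10^-5
pKa = -log(1.30 × 10^-5) = 4.89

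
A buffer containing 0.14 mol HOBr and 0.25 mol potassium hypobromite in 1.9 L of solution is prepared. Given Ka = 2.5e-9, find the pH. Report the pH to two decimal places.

pH = 8.85

pKa = −log(2.5 × 10^-9) = 8.602
Using pH = pKa + log([base]/[acid]) with [base]/[acid] = 0.25/0.14:
pH = 8.602 + (+0.252) = 8.85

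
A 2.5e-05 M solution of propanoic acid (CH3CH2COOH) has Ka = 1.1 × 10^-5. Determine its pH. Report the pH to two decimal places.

CH3CH2COOH ⇌ CH3CH2COO- + H+
From the ICE table, Ka = [H+]²/(2.5e-05 − [H+]) = 1.1 × 10^-5.
Here C₀/Ka ≈ 2.27, so the small-[H+] approximation fails. Use the quadratic:
[H+] = (−Ka + √(Ka² + 4·Ka·C₀))/2 = 1.20 × 10^-5 M
pH = −log(1.20 × 10^-5) = 4.92

pH = 4.92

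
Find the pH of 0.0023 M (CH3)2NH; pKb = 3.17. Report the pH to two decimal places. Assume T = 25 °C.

(CH3)2NH + H2O ⇌ (CH3)2NH2+ + OH-
Kb = 10^(−3.17) = 6.76 × 10^-4
From the ICE table, Kb = x²/(0.0023 − x) = 6.76 × 10^-4.
x is not negligible relative to C₀; solve x² + 0.000676·x − 1.55e-06 = 0.
x = (−Kb + √(Kb² + 4·Kb·C₀))/2 = 9.54 × 10^-4 M
pOH = −log(9.54 × 10^-4) = 3.02; pH = 14.00 − 3.02 = 10.98

pH = 10.98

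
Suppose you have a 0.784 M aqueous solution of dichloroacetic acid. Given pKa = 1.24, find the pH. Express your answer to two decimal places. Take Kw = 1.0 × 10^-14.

Cl2CHCOOH ⇌ Cl2CHCOO- + H+
Ka = 10^(−1.24) = 5.75 × 10^-2
From the ICE table, Ka = x²/(0.784 − x) = 5.75 × 10^-2.
x is not negligible relative to C₀; solve x² + 0.0575·x − 0.0451 = 0.
x = (−Ka + √(Ka² + 4·Ka·C₀))/2 = 1.86 × 10^-1 M
pH = −log[H+] = −log(1.86 × 10^-1) = 0.73

pH = 0.73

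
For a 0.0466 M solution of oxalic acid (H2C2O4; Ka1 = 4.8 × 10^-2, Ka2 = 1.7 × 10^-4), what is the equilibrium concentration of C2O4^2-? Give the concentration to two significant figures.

First ionization gives [H+] ≈ [HC2O4-] = 2.90 × 10^-2 M.
Second step: Ka2 = [H+][C2O4^2-]/[HC2O4-] ≈ [C2O4^2-] (since [H+] ≈ [HC2O4-]).
So [C2O4^2-] ≈ Ka2.

1.7 × 10^-4 M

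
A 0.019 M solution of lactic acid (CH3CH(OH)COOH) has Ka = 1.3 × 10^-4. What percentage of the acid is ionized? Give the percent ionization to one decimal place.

CH3CH(OH)COOH ⇌ CH3CH(OH)COO- + H+; let x = [H+] at equilibrium.
Solve x² + 0.00013x − 2.47e-06 = 0 → x = 1.51 × 10^-3 M
% ionization = x/C₀ × 100% = 1.51 × 10^-3/0.019 × 100% = 7.9%

7.9%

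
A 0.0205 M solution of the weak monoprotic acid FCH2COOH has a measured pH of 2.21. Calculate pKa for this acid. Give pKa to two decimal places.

pKa = 2.58

[H+] = 10^(-2.21) = 6.17 × 10^-3 M
At equilibrium [HA] = 0.0205 − 6.17 × 10^-3 = 1.43 × 10^-2 M
Ka = [H+][A-]/[HA] = (6.17 × 10^-3)² / 1.43 × 10^-2 = 2.66 × 10^-3
pKa = -log(2.66 × 10^-3) = 2.58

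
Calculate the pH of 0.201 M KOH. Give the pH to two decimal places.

pH = 13.30

KOH is a strong base; [OH-] = 0.201 M.
pOH = -log(0.201) = 0.70
pH = 14.00 - 0.70 = 13.30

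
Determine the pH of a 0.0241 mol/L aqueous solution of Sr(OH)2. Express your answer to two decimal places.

pH = 12.68

Sr(OH)2 is a strong base (each formula unit releases 2 OH-); [OH-] = 0.0482 M.
pOH = -log(0.0482) = 1.32
pH = 14.00 - 1.32 = 12.68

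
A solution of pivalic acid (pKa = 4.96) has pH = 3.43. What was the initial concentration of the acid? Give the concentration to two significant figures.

C₀ = 1.3 × 10^-2 M

[H+] = 10^(-3.43) = 3.72 × 10^-4 M = x
Ka = 10^(−4.96) = 1.10 × 10^-5
Ka = x²/(C₀ − x) ⇒ C₀ = x + x²/Ka
C₀ = 3.72 × 10^-4 + (3.72 × 10^-4)²/(1.10 × 10^-5) = 1.30 × 10^-2 M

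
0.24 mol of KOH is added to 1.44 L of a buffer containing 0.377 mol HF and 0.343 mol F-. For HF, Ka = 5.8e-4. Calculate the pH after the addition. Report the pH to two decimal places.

OH- converts HF to F-: HF → 0.137 mol, F- → 0.583 mol.
pKa = −log(5.8 × 10^-4) = 3.237
Henderson–Hasselbalch with mole ratio 0.583/0.137: pH = 3.237 + (+0.629)

pH = 3.87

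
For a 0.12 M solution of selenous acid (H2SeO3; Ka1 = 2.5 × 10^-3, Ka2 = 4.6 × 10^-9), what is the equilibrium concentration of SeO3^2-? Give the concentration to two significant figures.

4.6 × 10^-9 M

First ionization gives [H+] ≈ [HSeO3-] = 1.61 × 10^-2 M.
Second step: Ka2 = [H+][SeO3^2-]/[HSeO3-] ≈ [SeO3^2-] (since [H+] ≈ [HSeO3-]).
So [SeO3^2-] ≈ Ka2.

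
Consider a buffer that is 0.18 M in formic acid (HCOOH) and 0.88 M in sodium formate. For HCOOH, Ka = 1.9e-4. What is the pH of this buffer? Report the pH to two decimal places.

pH = 4.41

pKa = −log(1.9 × 10^-4) = 3.721
pH = pKa + log([A⁻]/[HA]) = 3.721 + log(0.88/0.18)
pH = 3.721 + (+0.689) = 4.41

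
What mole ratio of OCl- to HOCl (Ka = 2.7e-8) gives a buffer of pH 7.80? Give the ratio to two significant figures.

ratio = 1.7

pKa = -log(2.7 × 10^-8) = 7.569
pH = pKa + log(r) ⇒ log(r) = 7.80 − 7.569 = +0.231
r = [OCl-]/[HOCl] = 10^(+0.231) = 1.7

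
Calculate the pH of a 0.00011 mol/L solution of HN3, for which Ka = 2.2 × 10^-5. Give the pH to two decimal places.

pH = 4.40

HN3 ⇌ N3- + H+
Ka = x²/(0.00011 − x) = 2.2 × 10^-5
The 5% rule fails; solving x² + Ka·x − Ka·C₀ = 0 exactly:
x = (−Ka + √(Ka² + 4·Ka·C₀))/2 = 3.94 × 10^-5 M
pH = −log(3.94 × 10^-5) = 4.40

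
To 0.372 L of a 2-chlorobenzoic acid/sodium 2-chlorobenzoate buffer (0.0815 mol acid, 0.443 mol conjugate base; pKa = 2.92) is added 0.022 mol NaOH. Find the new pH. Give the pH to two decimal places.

After neutralization: n(ClC6H4COOH) = 0.0595 mol, n(ClC6H4COO-) = 0.465 mol.
pH = pKa + log([A⁻]/[HA]) = 2.92 + log(0.465/0.0595) = 2.92 +0.893

pH = 3.81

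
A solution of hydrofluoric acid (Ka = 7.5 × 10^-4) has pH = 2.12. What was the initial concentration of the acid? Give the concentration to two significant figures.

C₀ = 8.4 × 10^-2 M

[H+] = 10^(-2.12) = 7.59 × 10^-3 M = x
Ka = x²/(C₀ − x) ⇒ C₀ = x + x²/Ka
C₀ = 7.59 × 10^-3 + (7.59 × 10^-3)²/(7.5 × 10^-4) = 8.44 × 10^-2 M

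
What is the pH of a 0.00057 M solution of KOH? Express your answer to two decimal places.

KOH is a strong base; [OH-] = 0.00057 M.
pOH = -log(0.00057) = 3.24
pH = 14.00 - 3.24 = 10.76

pH = 10.76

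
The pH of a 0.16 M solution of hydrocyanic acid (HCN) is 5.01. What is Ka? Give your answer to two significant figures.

[H+] = 10^(-5.01) = 9.77 × 10^-6 M
At equilibrium [HA] = 0.16 − 9.77 × 10^-6 = 1.60 × 10^-1 M
Ka = [H+][A-]/[HA] = (9.77 × 10^-6)² / 1.60 × 10^-1 = 6.0 × 10^-10

Ka = 6.0 × 10^-10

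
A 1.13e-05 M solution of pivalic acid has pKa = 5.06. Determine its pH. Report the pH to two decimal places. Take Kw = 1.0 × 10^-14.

pH = 5.19

(CH3)3CCOOH ⇌ (CH3)3CCOO- + H+
Ka = 10^(−5.06) = 8.71 × 10^-6
From the ICE table, Ka = [H+]²/(1.13e-05 − [H+]) = 8.71 × 10^-6.
Here C₀/Ka ≈ 1.3, so the small-[H+] approximation fails. Use the quadratic:
[H+] = (−Ka + √(Ka² + 4·Ka·C₀))/2 = 6.48 × 10^-6 M
pH = −log[H+] = −log(6.48 × 10^-6) = 5.19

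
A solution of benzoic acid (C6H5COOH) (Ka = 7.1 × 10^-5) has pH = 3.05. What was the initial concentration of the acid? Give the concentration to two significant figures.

[H+] = 10^(-3.05) = 8.91 × 10^-4 M = x
Ka = x²/(C₀ − x) ⇒ C₀ = x + x²/Ka
C₀ = 8.91 × 10^-4 + (8.91 × 10^-4)²/(7.1 × 10^-5) = 1.21 × 10^-2 M

C₀ = 1.2 × 10^-2 M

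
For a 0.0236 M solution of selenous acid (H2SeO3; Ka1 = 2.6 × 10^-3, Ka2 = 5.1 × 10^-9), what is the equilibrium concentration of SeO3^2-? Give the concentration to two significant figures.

First ionization gives [H+] ≈ [HSeO3-] = 6.64 × 10^-3 M.
Second step: Ka2 = [H+][SeO3^2-]/[HSeO3-] ≈ [SeO3^2-] (since [H+] ≈ [HSeO3-]).
So [SeO3^2-] ≈ Ka2.

5.1 × 10^-9 M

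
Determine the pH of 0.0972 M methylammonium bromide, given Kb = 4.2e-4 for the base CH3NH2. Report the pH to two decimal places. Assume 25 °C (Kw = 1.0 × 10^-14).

CH3NH3+ is the conjugate acid of the weak base CH3NH2.
Ka = Kw/Kb = 1.0×10^-14 / 4.2 × 10^-4 = 2.38 × 10^-11
From the ICE table, Ka = x²/(0.0972 − x) = 2.38 × 10^-11.
Neglecting x in the denominator: x = √(2.38 × 10^-11 × 0.0972) = 1.52 × 10^-6 M
(x/C₀ = 0.0016% < 5%, so the approximation holds.)
pH = −log(1.52 × 10^-6) = 5.82

pH = 5.82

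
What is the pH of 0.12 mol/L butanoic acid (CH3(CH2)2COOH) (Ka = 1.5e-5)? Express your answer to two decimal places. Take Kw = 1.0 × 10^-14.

CH3(CH2)2COOH ⇌ CH3(CH2)2COO- + H+
Let x = [H+] at equilibrium. Ka = x²/(0.12 − x).
Assume x ≪ 0.12: x ≈ √(1.5 × 10^-5 × 0.12) = 1.34 × 10^-3 M
(x/C₀ = 1.1% < 5%, so the approximation holds.)
pH = −log(1.34 × 10^-3) = 2.87

pH = 2.87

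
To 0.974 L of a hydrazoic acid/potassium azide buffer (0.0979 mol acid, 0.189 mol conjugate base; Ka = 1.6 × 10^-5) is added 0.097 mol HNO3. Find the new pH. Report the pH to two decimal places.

pH = 4.47

After neutralization: n(HN3) = 0.195 mol, n(N3-) = 0.092 mol.
pKa = −log(1.6 × 10^-5) = 4.796
pH = pKa + log([A⁻]/[HA]) = 4.796 + log(0.092/0.195) = 4.796 -0.326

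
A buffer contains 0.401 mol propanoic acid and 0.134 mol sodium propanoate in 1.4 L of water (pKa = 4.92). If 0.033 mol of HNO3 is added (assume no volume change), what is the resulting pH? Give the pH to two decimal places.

Added H+ converts CH3CH2COO- to CH3CH2COOH: CH3CH2COOH → 0.434 mol, CH3CH2COO- → 0.101 mol.
pH = pKa + log([A⁻]/[HA]) = 4.92 + log(0.101/0.434) = 4.92 -0.633

pH = 4.29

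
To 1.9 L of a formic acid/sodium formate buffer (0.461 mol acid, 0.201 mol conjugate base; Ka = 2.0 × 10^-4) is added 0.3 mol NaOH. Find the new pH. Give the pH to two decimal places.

OH- converts HCOOH to HCOO-: HCOOH → 0.161 mol, HCOO- → 0.501 mol.
pKa = −log(2.0 × 10^-4) = 3.699
pH = pKa + log([A⁻]/[HA]) = 3.699 + log(0.501/0.161) = 3.699 +0.493

pH = 4.19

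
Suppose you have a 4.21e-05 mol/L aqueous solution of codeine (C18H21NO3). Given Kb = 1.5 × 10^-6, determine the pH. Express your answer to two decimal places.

pH = 8.86

C18H21NO3 + H2O ⇌ C18H22NO3+ + OH-
From the ICE table, Kb = [OH-]²/(4.21e-05 − [OH-]) = 1.5 × 10^-6.
The 5% rule fails; solving [OH-]² + Kb·[OH-] − Kb·C₀ = 0 exactly:
[OH-] = [−1.5e-06 + √(1.5e-06² + 2.53e-10)]/2 = 7.23 × 10^-6 M
pOH = −log(7.23 × 10^-6) = 5.14; pH = 14.00 − 5.14 = 8.86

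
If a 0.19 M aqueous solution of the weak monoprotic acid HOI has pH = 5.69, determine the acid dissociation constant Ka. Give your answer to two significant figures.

[H+] = 10^(-5.69) = 2.04 × 10^-6 M
At equilibrium [HA] = 0.19 − 2.04 × 10^-6 = 1.90 × 10^-1 M
Ka = [H+][A-]/[HA] = (2.04 × 10^-6)² / 1.90 × 10^-1 = 2.2 × 10^-11

Ka = 2.2 × 10^-11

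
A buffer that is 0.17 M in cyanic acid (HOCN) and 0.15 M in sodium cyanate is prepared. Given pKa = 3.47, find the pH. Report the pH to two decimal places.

pH = pKa + log([A⁻]/[HA]) = 3.47 + log(0.15/0.17)
pH = 3.47 + (-0.054) = 3.42

pH = 3.42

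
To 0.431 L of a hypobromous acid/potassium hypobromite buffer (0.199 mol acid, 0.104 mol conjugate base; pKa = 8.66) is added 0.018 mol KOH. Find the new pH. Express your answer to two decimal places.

pH = 8.49

After neutralization: n(HOBr) = 0.181 mol, n(OBr-) = 0.122 mol.
pH = pKa + log([A⁻]/[HA]) = 8.66 + log(0.122/0.181) = 8.66 -0.171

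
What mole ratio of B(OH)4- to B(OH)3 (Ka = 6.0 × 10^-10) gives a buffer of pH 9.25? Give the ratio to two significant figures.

ratio = 1.1

pKa = -log(6.0 × 10^-10) = 9.222
pH = pKa + log(r) ⇒ log(r) = 9.25 − 9.222 = +0.028
r = [B(OH)4-]/[B(OH)3] = 10^(+0.028) = 1.07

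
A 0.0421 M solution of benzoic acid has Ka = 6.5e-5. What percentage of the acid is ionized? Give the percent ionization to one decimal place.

3.9%

C6H5COOH ⇌ C6H5COO- + H+; let x = [H+] at equilibrium.
x ≈ √(Ka·C₀) = √(6.5 × 10^-5 × 0.0421) = 1.65 × 10^-3 M
Fraction ionized = 1.65 × 10^-3 / 0.0421 = 0.0392 → 3.9%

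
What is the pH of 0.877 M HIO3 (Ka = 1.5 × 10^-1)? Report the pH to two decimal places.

pH = 0.53

HIO3 ⇌ IO3- + H+
From the ICE table, Ka = x²/(0.877 − x) = 1.5 × 10^-1.
Here C₀/Ka ≈ 5.85, so the small-x approximation fails. Use the quadratic:
x = (−Ka + √(Ka² + 4·Ka·C₀))/2 = 2.95 × 10^-1 M
pH = −log[H+] = −log(2.95 × 10^-1) = 0.53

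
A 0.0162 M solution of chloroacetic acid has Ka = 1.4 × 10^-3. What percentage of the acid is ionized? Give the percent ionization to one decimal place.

ClCH2COOH ⇌ ClCH2COO- + H+; let x = [H+] at equilibrium.
Ka = x²/(C₀ − x); solving the quadratic gives x = 4.11 × 10^-3 M.
Fraction ionized = 4.11 × 10^-3 / 0.0162 = 0.2537 → 25.4%

25.4%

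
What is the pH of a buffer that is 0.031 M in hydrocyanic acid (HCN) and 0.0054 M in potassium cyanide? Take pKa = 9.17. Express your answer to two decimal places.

pH = 8.41

Henderson–Hasselbalch: pH = pKa + log([CN-]/[HCN]) = 9.17 + log(0.0054/0.031)
pH = 9.17 + (-0.759) = 8.41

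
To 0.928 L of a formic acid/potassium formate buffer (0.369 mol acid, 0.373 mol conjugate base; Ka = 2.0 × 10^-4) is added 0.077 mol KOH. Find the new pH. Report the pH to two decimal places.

pH = 3.89

OH- converts HCOOH to HCOO-: HCOOH → 0.292 mol, HCOO- → 0.45 mol.
pKa = −log(2.0 × 10^-4) = 3.699
Henderson–Hasselbalch with mole ratio 0.45/0.292: pH = 3.699 + (+0.188)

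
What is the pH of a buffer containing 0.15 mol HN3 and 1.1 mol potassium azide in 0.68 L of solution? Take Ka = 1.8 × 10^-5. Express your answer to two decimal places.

pKa = −log(1.8 × 10^-5) = 4.745
pH = pKa + log([A⁻]/[HA]) = 4.745 + log(1.1/0.15)
pH = 4.745 + (+0.865) = 5.61

pH = 5.61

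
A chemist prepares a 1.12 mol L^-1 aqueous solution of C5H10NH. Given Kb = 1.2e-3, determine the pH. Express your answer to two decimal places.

C5H10NH + H2O ⇌ C5H10NH2+ + OH-
From the ICE table, Kb = x²/(1.12 − x) = 1.2 × 10^-3.
Since Kb ≪ C₀, x ≈ √(Kb·C₀) = 3.67 × 10^-2 M.
Check: 3.3% ionized — well under 5%, approximation valid.
pOH = −log(3.67 × 10^-2) = 1.44; pH = 14.00 − 1.44 = 12.56

pH = 12.56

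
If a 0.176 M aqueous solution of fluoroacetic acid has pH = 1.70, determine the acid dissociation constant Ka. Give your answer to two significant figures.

[H+] = 10^(-1.70) = 2.00 × 10^-2 M
At equilibrium [HA] = 0.176 − 2.00 × 10^-2 = 1.56 × 10^-1 M
Ka = [H+][A-]/[HA] = (2.00 × 10^-2)² / 1.56 × 10^-1 = 2.6 × 10^-3

Ka = 2.6 × 10^-3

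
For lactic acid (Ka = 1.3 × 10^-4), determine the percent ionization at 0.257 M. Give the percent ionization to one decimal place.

2.2%

CH3CH(OH)COOH ⇌ CH3CH(OH)COO- + H+; let x = [H+] at equilibrium.
x ≈ √(Ka·C₀) = √(1.3 × 10^-4 × 0.257) = 5.78 × 10^-3 M
% ionization = x/C₀ × 100% = 5.78 × 10^-3/0.257 × 100% = 2.2%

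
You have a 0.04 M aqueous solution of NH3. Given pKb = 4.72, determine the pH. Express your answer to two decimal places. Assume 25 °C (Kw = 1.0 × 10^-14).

NH3 + H2O ⇌ NH4+ + OH-
Kb = 10^(−4.72) = 1.91 × 10^-5
From the ICE table, Kb = x²/(0.04 − x) = 1.91 × 10^-5.
Neglecting x in the denominator: x = √(1.91 × 10^-5 × 0.04) = 8.74 × 10^-4 M
pOH = −log(8.74 × 10^-4) = 3.06; pH = 14.00 − 3.06 = 10.94

pH = 10.94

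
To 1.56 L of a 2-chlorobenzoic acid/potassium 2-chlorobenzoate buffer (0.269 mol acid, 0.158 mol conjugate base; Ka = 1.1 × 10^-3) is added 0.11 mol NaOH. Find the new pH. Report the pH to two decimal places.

pH = 3.19

After neutralization: n(ClC6H4COOH) = 0.159 mol, n(ClC6H4COO-) = 0.268 mol.
pKa = −log(1.1 × 10^-3) = 2.959
pH = pKa + log(n_ClC6H4COO-/n_ClC6H4COOH) = 2.959 + log(0.268/0.159) = 2.959 + (+0.227)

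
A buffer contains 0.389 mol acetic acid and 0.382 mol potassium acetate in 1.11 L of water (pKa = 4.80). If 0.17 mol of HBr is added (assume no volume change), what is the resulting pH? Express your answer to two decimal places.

pH = 4.38

After neutralization: n(CH3COOH) = 0.559 mol, n(CH3COO-) = 0.212 mol.
pH = pKa + log(n_CH3COO-/n_CH3COOH) = 4.80 + log(0.212/0.559) = 4.80 + (-0.421)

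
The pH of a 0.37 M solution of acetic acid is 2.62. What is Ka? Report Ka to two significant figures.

[H+] = 10^(-2.62) = 2.40 × 10^-3 M
At equilibrium [HA] = 0.37 − 2.40 × 10^-3 = 3.68 × 10^-1 M
Ka = [H+][A-]/[HA] = (2.40 × 10^-3)² / 3.68 × 10^-1 = 1.6 × 10^-5

Ka = 1.6 × 10^-5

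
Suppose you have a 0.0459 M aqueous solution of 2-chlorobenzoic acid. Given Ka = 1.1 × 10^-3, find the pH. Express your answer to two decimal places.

ClC6H4COOH ⇌ ClC6H4COO- + H+
From the ICE table, Ka = x²/(0.0459 − x) = 1.1 × 10^-3.
The 5% rule fails; solving x² + Ka·x − Ka·C₀ = 0 exactly:
x = (−Ka + √(Ka² + 4·Ka·C₀))/2 = 6.58 × 10^-3 M
pH = −log(6.58 × 10^-3) = 2.18

pH = 2.18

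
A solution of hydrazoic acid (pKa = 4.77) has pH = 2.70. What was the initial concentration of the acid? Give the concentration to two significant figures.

C₀ = 2.4 × 10^-1 M

[H+] = 10^(-2.70) = 2.00 × 10^-3 M = x
Ka = 10^(−4.77) = 1.70 × 10^-5
Ka = x²/(C₀ − x) ⇒ C₀ = x + x²/Ka
C₀ = 2.00 × 10^-3 + (2.00 × 10^-3)²/(1.70 × 10^-5) = 2.37 × 10^-1 M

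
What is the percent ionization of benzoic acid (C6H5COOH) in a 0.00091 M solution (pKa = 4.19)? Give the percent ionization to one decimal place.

23.3%

C6H5COOH ⇌ C6H5COO- + H+; let x = [H+] at equilibrium.
Ka = 10^(−4.19) = 6.46 × 10^-5
Ka = x²/(C₀ − x); solving the quadratic gives x = 2.12 × 10^-4 M.
Fraction ionized = 2.12 × 10^-4 / 0.00091 = 0.2330 → 23.3%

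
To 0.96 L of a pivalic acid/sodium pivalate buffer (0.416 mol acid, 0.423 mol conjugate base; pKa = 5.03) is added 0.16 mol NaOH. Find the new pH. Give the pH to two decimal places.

pH = 5.39

After neutralization: n((CH3)3CCOOH) = 0.256 mol, n((CH3)3CCOO-) = 0.583 mol.
pH = pKa + log([A⁻]/[HA]) = 5.03 + log(0.583/0.256) = 5.03 +0.357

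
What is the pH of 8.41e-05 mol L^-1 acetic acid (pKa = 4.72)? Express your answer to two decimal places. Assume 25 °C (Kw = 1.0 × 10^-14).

pH = 4.50

CH3COOH ⇌ CH3COO- + H+
Ka = 10^(−4.72) = 1.91 × 10^-5
Ka = [H+]²/(8.41e-05 − [H+]) = 1.91 × 10^-5
[H+] is not negligible relative to C₀; solve [H+]² + 1.91e-05·[H+] − 1.61e-09 = 0.
[H+] = [−1.91e-05 + √(1.91e-05² + 6.43e-09)]/2 = 3.17 × 10^-5 M
pH = −log[H+] = −log(3.17 × 10^-5) = 4.50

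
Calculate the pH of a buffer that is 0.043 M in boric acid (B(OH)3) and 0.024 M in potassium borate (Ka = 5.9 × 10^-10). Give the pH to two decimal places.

pKa = −log(5.9 × 10^-10) = 9.229
Using pH = pKa + log([base]/[acid]) with [base]/[acid] = 0.024/0.043:
pH = 9.229 + (-0.253) = 8.98

pH = 8.98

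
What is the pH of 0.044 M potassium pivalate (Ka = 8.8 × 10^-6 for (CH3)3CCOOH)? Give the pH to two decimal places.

pH = 8.85

(CH3)3CCOO- is the conjugate base of the weak acid (CH3)3CCOOH.
Kb = Kw/Ka = 1.0×10^-14 / 8.8 × 10^-6 = 1.14 × 10^-9
From the ICE table, Kb = [OH-]²/(0.044 − [OH-]) = 1.14 × 10^-9.
Assume [OH-] ≪ 0.044: [OH-] ≈ √(1.14 × 10^-9 × 0.044) = 7.08 × 10^-6 M
Check: 0.016% ionized — well under 5%, approximation valid.
pOH = −log(7.08 × 10^-6) = 5.15; pH = 14.00 − 5.15 = 8.85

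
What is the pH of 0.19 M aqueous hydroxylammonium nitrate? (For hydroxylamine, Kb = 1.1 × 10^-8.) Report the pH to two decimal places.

pH = 3.38

NH3OH+ is the conjugate acid of the weak base NH2OH.
Ka = Kw/Kb = 1.0×10^-14 / 1.1 × 10^-8 = 9.09 × 10^-7
From the ICE table, Ka = [H+]²/(0.19 − [H+]) = 9.09 × 10^-7.
Assume [H+] ≪ 0.19: [H+] ≈ √(9.09 × 10^-7 × 0.19) = 4.16 × 10^-4 M
([H+]/C₀ = 0.22% < 5%, so the approximation holds.)
pH = −log(4.16 × 10^-4) = 3.38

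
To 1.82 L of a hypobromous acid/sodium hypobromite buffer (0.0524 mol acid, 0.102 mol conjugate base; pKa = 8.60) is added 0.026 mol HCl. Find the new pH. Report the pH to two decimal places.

After neutralization: n(HOBr) = 0.0784 mol, n(OBr-) = 0.076 mol.
Henderson–Hasselbalch with mole ratio 0.076/0.0784: pH = 8.60 + (-0.014)

pH = 8.59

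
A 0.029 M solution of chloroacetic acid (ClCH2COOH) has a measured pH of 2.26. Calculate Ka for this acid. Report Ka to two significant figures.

[H+] = 10^(-2.26) = 5.50 × 10^-3 M
At equilibrium [HA] = 0.029 − 5.50 × 10^-3 = 2.35 × 10^-2 M
Ka = [H+][A-]/[HA] = (5.50 × 10^-3)² / 2.35 × 10^-2 = 1.3 × 10^-3

Ka = 1.3 × 10^-3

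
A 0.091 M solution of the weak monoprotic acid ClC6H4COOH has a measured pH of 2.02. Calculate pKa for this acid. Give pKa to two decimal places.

[H+] = 10^(-2.02) = 9.55 × 10^-3 M
At equilibrium [HA] = 0.091 − 9.55 × 10^-3 = 8.14 × 10^-2 M
Ka = [H+][A-]/[HA] = (9.55 × 10^-3)² / 8.14 × 10^-2 = 1.12 × 10^-3
pKa = -log(1.12 × 10^-3) = 2.95

pKa = 2.95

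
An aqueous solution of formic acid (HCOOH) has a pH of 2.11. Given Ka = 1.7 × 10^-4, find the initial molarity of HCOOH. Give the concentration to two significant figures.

[H+] = 10^(-2.11) = 7.76 × 10^-3 M = x
Ka = x²/(C₀ − x) ⇒ C₀ = x + x²/Ka
C₀ = 7.76 × 10^-3 + (7.76 × 10^-3)²/(1.7 × 10^-4) = 3.62 × 10^-1 M

C₀ = 3.6 × 10^-1 M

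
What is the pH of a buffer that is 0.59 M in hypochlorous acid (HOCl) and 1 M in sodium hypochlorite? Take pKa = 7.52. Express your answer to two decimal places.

pH = 7.75

Henderson–Hasselbalch: pH = pKa + log([OCl-]/[HOCl]) = 7.52 + log(1/0.59)
pH = 7.52 + (+0.229) = 7.75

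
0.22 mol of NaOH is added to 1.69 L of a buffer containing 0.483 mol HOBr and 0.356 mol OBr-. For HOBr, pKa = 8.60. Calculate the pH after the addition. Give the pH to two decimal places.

pH = 8.94

After neutralization: n(HOBr) = 0.263 mol, n(OBr-) = 0.576 mol.
Henderson–Hasselbalch with mole ratio 0.576/0.263: pH = 8.60 + (+0.340)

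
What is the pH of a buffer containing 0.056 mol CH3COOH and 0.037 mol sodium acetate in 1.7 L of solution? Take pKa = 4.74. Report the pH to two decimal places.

pH = 4.56

Henderson–Hasselbalch: pH = pKa + log([CH3COO-]/[CH3COOH]) = 4.74 + log(0.037/0.056)
pH = 4.74 + (-0.180) = 4.56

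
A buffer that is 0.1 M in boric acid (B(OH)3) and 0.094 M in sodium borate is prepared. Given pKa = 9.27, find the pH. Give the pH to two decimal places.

Using pH = pKa + log([base]/[acid]) with [base]/[acid] = 0.094/0.1:
pH = 9.27 + (-0.027) = 9.24

pH = 9.24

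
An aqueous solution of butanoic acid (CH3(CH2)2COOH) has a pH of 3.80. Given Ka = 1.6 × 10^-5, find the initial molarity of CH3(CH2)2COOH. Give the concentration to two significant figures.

[H+] = 10^(-3.80) = 1.58 × 10^-4 M = x
Ka = x²/(C₀ − x) ⇒ C₀ = x + x²/Ka
C₀ = 1.58 × 10^-4 + (1.58 × 10^-4)²/(1.6 × 10^-5) = 1.72 × 10^-3 M

C₀ = 1.7 × 10^-3 M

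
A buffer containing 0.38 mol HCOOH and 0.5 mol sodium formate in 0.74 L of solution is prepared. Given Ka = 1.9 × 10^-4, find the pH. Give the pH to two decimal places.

pH = 3.84

pKa = −log(1.9 × 10^-4) = 3.721
pH = pKa + log([A⁻]/[HA]) = 3.721 + log(0.5/0.38)
pH = 3.721 + (+0.119) = 3.84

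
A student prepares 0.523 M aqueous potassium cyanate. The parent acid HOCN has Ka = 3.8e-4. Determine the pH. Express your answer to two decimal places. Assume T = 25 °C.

OCN- is the conjugate base of the weak acid HOCN.
Kb = Kw/Ka = 1.0×10^-14 / 3.8 × 10^-4 = 2.63 × 10^-11
From the ICE table, Kb = [OH-]²/(0.523 − [OH-]) = 2.63 × 10^-11.
Assume [OH-] ≪ 0.523: [OH-] ≈ √(2.63 × 10^-11 × 0.523) = 3.71 × 10^-6 M
pOH = 5.43, so pH = 14.00 − pOH = 8.57

pH = 8.57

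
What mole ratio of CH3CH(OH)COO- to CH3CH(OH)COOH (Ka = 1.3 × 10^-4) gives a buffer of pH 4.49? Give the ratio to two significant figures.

pKa = -log(1.3 × 10^-4) = 3.886
pH = pKa + log(r) ⇒ log(r) = 4.49 − 3.886 = +0.604
r = [CH3CH(OH)COO-]/[CH3CH(OH)COOH] = 10^(+0.604) = 4.02

ratio = 4.0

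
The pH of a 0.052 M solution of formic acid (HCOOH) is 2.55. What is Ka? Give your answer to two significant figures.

Ka = 1.6 × 10^-4

[H+] = 10^(-2.55) = 2.82 × 10^-3 M
At equilibrium [HA] = 0.052 − 2.82 × 10^-3 = 4.92 × 10^-2 M
Ka = [H+][A-]/[HA] = (2.82 × 10^-3)² / 4.92 × 10^-2 = 1.6 × 10^-4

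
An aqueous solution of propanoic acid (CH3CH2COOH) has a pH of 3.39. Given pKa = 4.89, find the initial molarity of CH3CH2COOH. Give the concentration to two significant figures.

C₀ = 1.3 × 10^-2 M

[H+] = 10^(-3.39) = 4.07 × 10^-4 M = x
Ka = 10^(−4.89) = 1.29 × 10^-5
Ka = x²/(C₀ − x) ⇒ C₀ = x + x²/Ka
C₀ = 4.07 × 10^-4 + (4.07 × 10^-4)²/(1.29 × 10^-5) = 1.32 × 10^-2 M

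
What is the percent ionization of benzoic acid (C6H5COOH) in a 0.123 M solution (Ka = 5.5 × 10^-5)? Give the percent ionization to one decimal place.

2.1%

C6H5COOH ⇌ C6H5COO- + H+; let x = [H+] at equilibrium.
x ≈ √(Ka·C₀) = √(5.5 × 10^-5 × 0.123) = 2.60 × 10^-3 M
% ionization = x/C₀ × 100% = 2.60 × 10^-3/0.123 × 100% = 2.1%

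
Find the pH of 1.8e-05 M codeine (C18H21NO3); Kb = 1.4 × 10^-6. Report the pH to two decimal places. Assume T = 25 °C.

pH = 8.64

C18H21NO3 + H2O ⇌ C18H22NO3+ + OH-
Kb = [OH-]²/(1.8e-05 − [OH-]) = 1.4 × 10^-6
[OH-] is not negligible relative to C₀; solve [OH-]² + 1.4e-06·[OH-] − 2.52e-11 = 0.
[OH-] = [−1.4e-06 + √(1.4e-06² + 1.01e-10)]/2 = 4.37 × 10^-6 M
pOH = −log(4.37 × 10^-6) = 5.36; pH = 14.00 − 5.36 = 8.64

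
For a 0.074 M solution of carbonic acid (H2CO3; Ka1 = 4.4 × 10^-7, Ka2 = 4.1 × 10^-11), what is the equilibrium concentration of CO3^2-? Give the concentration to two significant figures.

First ionization gives [H+] ≈ [HCO3-] = 1.80 × 10^-4 M.
Second step: Ka2 = [H+][CO3^2-]/[HCO3-] ≈ [CO3^2-] (since [H+] ≈ [HCO3-]).
So [CO3^2-] ≈ Ka2.

4.1 × 10^-11 M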